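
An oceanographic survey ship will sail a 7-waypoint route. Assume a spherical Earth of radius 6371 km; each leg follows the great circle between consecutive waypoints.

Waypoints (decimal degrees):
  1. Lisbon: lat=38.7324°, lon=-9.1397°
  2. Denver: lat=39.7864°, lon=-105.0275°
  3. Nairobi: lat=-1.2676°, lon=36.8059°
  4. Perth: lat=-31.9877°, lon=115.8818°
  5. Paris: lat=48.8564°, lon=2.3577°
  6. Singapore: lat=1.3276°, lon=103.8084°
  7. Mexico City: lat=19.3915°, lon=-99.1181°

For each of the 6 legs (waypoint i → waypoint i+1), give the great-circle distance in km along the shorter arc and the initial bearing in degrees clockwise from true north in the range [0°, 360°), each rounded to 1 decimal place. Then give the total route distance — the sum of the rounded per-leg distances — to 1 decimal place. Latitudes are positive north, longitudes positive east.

Leg 1: φ1=0.6760079, φ2=0.6944037, Δφ=0.0183958, Δλ=-1.6735578 rad; a=sin²(Δφ/2)+cosφ1·cosφ2·sin²(Δλ/2)=0.3305493216; c=2·atan2(√a, √(1-a))=1.225047424; dist=6371·c=7804.777 ≈ 7804.8 km; running total=7804.8 km
Leg 1 bearing: y=sinΔλ·cosφ2=-0.76438170, x=cosφ1·sinφ2-sinφ1·cosφ2·cosΔλ=0.54851298; θ=atan2(y, x)=-54.3371° <0 so +360° → 305.6629° ≈ 305.7°
Leg 2: φ1=0.6944037, φ2=-0.0221238, Δφ=-0.7165275, Δλ=2.4754598 rad; a=sin²(Δφ/2)+cosφ1·cosφ2·sin²(Δλ/2)=0.8090829090; c=2·atan2(√a, √(1-a))=2.237203460; dist=6371·c=14253.223 ≈ 14253.2 km; running total=22058.0 km
Leg 2 bearing: y=sinΔλ·cosφ2=0.61779896, x=cosφ1·sinφ2-sinφ1·cosφ2·cosΔλ=0.48599945; θ=atan2(y, x)=51.8092° ≈ 51.8°
Leg 3: φ1=-0.0221238, φ2=-0.5582907, Δφ=-0.5361669, Δλ=1.3801348 rad; a=sin²(Δφ/2)+cosφ1·cosφ2·sin²(Δλ/2)=0.4137933246; c=2·atan2(√a, √(1-a))=1.397517140; dist=6371·c=8903.582 ≈ 8903.6 km; running total=30961.6 km
Leg 3 bearing: y=sinΔλ·cosφ2=0.83279237, x=cosφ1·sinφ2-sinφ1·cosφ2·cosΔλ=-0.52605181; θ=atan2(y, x)=122.2795° ≈ 122.3°
Leg 4: φ1=-0.5582907, φ2=0.8527050, Δφ=1.4109957, Δλ=-1.9813693 rad; a=sin²(Δφ/2)+cosφ1·cosφ2·sin²(Δλ/2)=0.8108306652; c=2·atan2(√a, √(1-a))=2.241658225; dist=6371·c=14281.605 ≈ 14281.6 km; running total=45243.2 km
Leg 4 bearing: y=sinΔλ·cosφ2=-0.60326788, x=cosφ1·sinφ2-sinφ1·cosφ2·cosΔλ=0.49960489; θ=atan2(y, x)=-50.3697° <0 so +360° → 309.6303° ≈ 309.6°
Leg 5: φ1=0.8527050, φ2=0.0231710, Δφ=-0.8295340, Δλ=1.7706487 rad; a=sin²(Δφ/2)+cosφ1·cosφ2·sin²(Δλ/2)=0.5565681510; c=2·atan2(√a, √(1-a))=1.684175384; dist=6371·c=10729.881 ≈ 10729.9 km; running total=55973.1 km
Leg 5 bearing: y=sinΔλ·cosφ2=0.97983280, x=cosφ1·sinφ2-sinφ1·cosφ2·cosΔλ=0.16470541; θ=atan2(y, x)=80.4580° ≈ 80.5°
Leg 6: φ1=0.0231710, φ2=0.3384455, Δφ=0.3152745, Δλ=-3.5417356 rad; a=sin²(Δφ/2)+cosφ1·cosφ2·sin²(Δλ/2)=0.9304163476; c=2·atan2(√a, √(1-a))=2.607700045; dist=6371·c=16613.657 ≈ 16613.7 km; running total=72586.8 km
Leg 6 bearing: y=sinΔλ·cosφ2=0.36745155, x=cosφ1·sinφ2-sinφ1·cosφ2·cosΔλ=0.35206027; θ=atan2(y, x)=46.2254° ≈ 46.2°

Leg 1: dist=7804.8 km, bearing=305.7°
Leg 2: dist=14253.2 km, bearing=51.8°
Leg 3: dist=8903.6 km, bearing=122.3°
Leg 4: dist=14281.6 km, bearing=309.6°
Leg 5: dist=10729.9 km, bearing=80.5°
Leg 6: dist=16613.7 km, bearing=46.2°
Total: 72586.8 km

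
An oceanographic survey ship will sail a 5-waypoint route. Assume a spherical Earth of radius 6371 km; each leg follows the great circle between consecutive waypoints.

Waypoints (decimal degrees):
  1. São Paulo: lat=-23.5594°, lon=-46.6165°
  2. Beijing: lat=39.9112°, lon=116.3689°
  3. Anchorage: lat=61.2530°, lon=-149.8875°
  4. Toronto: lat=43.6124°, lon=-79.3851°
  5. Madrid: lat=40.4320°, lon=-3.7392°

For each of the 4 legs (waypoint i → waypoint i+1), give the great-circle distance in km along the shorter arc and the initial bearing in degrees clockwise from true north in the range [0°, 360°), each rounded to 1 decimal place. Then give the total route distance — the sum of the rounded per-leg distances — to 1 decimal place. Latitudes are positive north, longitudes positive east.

Leg 1: dist=17596.0 km, bearing=37.3°
Leg 2: dist=6385.1 km, bearing=34.7°
Leg 3: dist=4877.5 km, bearing=80.0°
Leg 4: dist=6034.5 km, bearing=65.3°
Total: 34893.1 km

Leg 1: φ1=-0.4111891, φ2=0.6965818, Δφ=1.1077709, Δλ=2.8446319 rad; a=sin²(Δφ/2)+cosφ1·cosφ2·sin²(Δλ/2)=0.9643882233; c=2·atan2(√a, √(1-a))=2.761894210; dist=6371·c=17596.028 ≈ 17596.0 km; running total=17596.0 km
Leg 1 bearing: y=sinΔλ·cosφ2=0.22444763, x=cosφ1·sinφ2-sinφ1·cosφ2·cosΔλ=0.29495351; θ=atan2(y, x)=37.2697° ≈ 37.3°
Leg 2: φ1=0.6965818, φ2=1.0690665, Δφ=0.3724847, Δλ=-4.6470508 rad; a=sin²(Δφ/2)+cosφ1·cosφ2·sin²(Δλ/2)=0.2307812839; c=2·atan2(√a, √(1-a))=1.002214634; dist=6371·c=6385.109 ≈ 6385.1 km; running total=23981.1 km
Leg 2 bearing: y=sinΔλ·cosφ2=0.47991664, x=cosφ1·sinφ2-sinφ1·cosφ2·cosΔλ=0.69265082; θ=atan2(y, x)=34.7169° ≈ 34.7°
Leg 3: φ1=1.0690665, φ2=0.7611800, Δφ=-0.3078866, Δλ=1.2304990 rad; a=sin²(Δφ/2)+cosφ1·cosφ2·sin²(Δλ/2)=0.1395075134; c=2·atan2(√a, √(1-a))=0.765573638; dist=6371·c=4877.470 ≈ 4877.5 km; running total=28858.6 km
Leg 3 bearing: y=sinΔλ·cosφ2=0.68250386, x=cosφ1·sinφ2-sinφ1·cosφ2·cosΔλ=0.11987137; θ=atan2(y, x)=80.0385° ≈ 80.0°
Leg 4: φ1=0.7611800, φ2=0.7056715, Δφ=-0.0555085, Δλ=1.3202700 rad; a=sin²(Δφ/2)+cosφ1·cosφ2·sin²(Δλ/2)=0.2080107327; c=2·atan2(√a, √(1-a))=0.947175160; dist=6371·c=6034.453 ≈ 6034.5 km; running total=34893.1 km
Leg 4 bearing: y=sinΔλ·cosφ2=0.73741387, x=cosφ1·sinφ2-sinφ1·cosφ2·cosΔλ=0.33939631; θ=atan2(y, x)=65.2856° ≈ 65.3°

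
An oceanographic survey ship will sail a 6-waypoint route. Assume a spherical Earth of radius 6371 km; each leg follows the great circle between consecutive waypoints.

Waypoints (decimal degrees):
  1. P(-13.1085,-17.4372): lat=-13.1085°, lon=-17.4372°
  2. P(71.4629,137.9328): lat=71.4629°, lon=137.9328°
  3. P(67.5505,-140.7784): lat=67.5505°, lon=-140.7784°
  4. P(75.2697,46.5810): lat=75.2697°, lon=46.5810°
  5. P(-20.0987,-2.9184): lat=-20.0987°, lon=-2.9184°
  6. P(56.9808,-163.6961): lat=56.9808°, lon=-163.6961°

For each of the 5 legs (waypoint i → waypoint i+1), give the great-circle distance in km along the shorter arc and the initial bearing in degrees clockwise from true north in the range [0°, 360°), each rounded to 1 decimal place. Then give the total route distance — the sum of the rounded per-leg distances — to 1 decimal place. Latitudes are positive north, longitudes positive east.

Leg 1: φ1=-0.2287865, φ2=1.2472629, Δφ=1.4760494, Δλ=2.7117181 rad; a=sin²(Δφ/2)+cosφ1·cosφ2·sin²(Δλ/2)=0.7482462254; c=2·atan2(√a, √(1-a))=2.090349647; dist=6371·c=13317.618 ≈ 13317.6 km; running total=13317.6 km
Leg 1 bearing: y=sinΔλ·cosφ2=0.13249476, x=cosφ1·sinφ2-sinφ1·cosφ2·cosΔλ=0.85786968; θ=atan2(y, x)=8.7797° ≈ 8.8°
Leg 2: φ1=1.2472629, φ2=1.1789786, Δφ=-0.0682843, Δλ=-4.8644281 rad; a=sin²(Δφ/2)+cosφ1·cosφ2·sin²(Δλ/2)=0.0526733592; c=2·atan2(√a, √(1-a))=0.463141799; dist=6371·c=2950.676 ≈ 2950.7 km; running total=16268.3 km
Leg 2 bearing: y=sinΔλ·cosφ2=0.37746386, x=cosφ1·sinφ2-sinφ1·cosφ2·cosΔλ=0.23899067; θ=atan2(y, x)=57.6601° ≈ 57.7°
Leg 3: φ1=1.1789786, φ2=1.3137041, Δφ=0.1347255, Δλ=3.2700384 rad; a=sin²(Δφ/2)+cosφ1·cosφ2·sin²(Δλ/2)=0.1012285517; c=2·atan2(√a, √(1-a))=0.647585173; dist=6371·c=4125.765 ≈ 4125.8 km; running total=20394.1 km
Leg 3 bearing: y=sinΔλ·cosφ2=-0.03257010, x=cosφ1·sinφ2-sinφ1·cosφ2·cosΔλ=0.60238237; θ=atan2(y, x)=-3.0949° <0 so +360° → 356.9051° ≈ 356.9°
Leg 4: φ1=1.3137041, φ2=-0.3507885, Δφ=-1.6644926, Δλ=-0.8639275 rad; a=sin²(Δφ/2)+cosφ1·cosφ2·sin²(Δλ/2)=0.5886319251; c=2·atan2(√a, √(1-a))=1.749001900; dist=6371·c=11142.891 ≈ 11142.9 km; running total=31537.0 km
Leg 4 bearing: y=sinΔλ·cosφ2=-0.71409241, x=cosφ1·sinφ2-sinφ1·cosφ2·cosΔλ=-0.67723670; θ=atan2(y, x)=-133.4826° <0 so +360° → 226.5174° ≈ 226.5°
Leg 5: φ1=-0.3507885, φ2=0.9945026, Δφ=1.3452911, Δλ=-2.8061002 rad; a=sin²(Δφ/2)+cosφ1·cosφ2·sin²(Δλ/2)=0.8856710369; c=2·atan2(√a, √(1-a))=2.451743576; dist=6371·c=15620.058 ≈ 15620.1 km; running total=47157.1 km
Leg 5 bearing: y=sinΔλ·cosφ2=-0.17940630, x=cosφ1·sinφ2-sinφ1·cosφ2·cosΔλ=0.61061017; θ=atan2(y, x)=-16.3736° <0 so +360° → 343.6264° ≈ 343.6°

Leg 1: dist=13317.6 km, bearing=8.8°
Leg 2: dist=2950.7 km, bearing=57.7°
Leg 3: dist=4125.8 km, bearing=356.9°
Leg 4: dist=11142.9 km, bearing=226.5°
Leg 5: dist=15620.1 km, bearing=343.6°
Total: 47157.1 km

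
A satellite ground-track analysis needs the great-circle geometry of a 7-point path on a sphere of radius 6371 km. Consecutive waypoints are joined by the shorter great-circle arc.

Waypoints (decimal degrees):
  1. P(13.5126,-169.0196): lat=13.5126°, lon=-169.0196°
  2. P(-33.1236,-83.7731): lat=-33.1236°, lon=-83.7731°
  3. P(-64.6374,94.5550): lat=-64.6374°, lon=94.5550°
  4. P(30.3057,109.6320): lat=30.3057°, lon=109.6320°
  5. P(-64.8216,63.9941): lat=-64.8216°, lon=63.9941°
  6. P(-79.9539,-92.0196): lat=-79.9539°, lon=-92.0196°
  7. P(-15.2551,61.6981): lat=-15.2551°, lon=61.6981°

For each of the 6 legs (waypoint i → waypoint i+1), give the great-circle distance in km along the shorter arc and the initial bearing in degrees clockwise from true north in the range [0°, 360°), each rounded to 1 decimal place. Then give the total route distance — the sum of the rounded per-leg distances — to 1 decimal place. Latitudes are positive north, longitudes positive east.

Leg 1: dist=10391.3 km, bearing=123.3°
Leg 2: dist=9143.6 km, bearing=179.3°
Leg 3: dist=10638.6 km, bearing=13.0°
Leg 4: dist=11289.5 km, bearing=198.1°
Leg 5: dist=3845.4 km, bearing=187.2°
Leg 6: dist=9316.9 km, bearing=154.6°
Total: 54625.3 km

Leg 1: φ1=0.2358394, φ2=-0.5781159, Δφ=-0.8139552, Δλ=1.4878321 rad; a=sin²(Δφ/2)+cosφ1·cosφ2·sin²(Δλ/2)=0.5301005891; c=2·atan2(√a, √(1-a))=1.631033928; dist=6371·c=10391.317 ≈ 10391.3 km; running total=10391.3 km
Leg 1 bearing: y=sinΔλ·cosφ2=0.83461310, x=cosφ1·sinφ2-sinφ1·cosφ2·cosΔλ=-0.54753702; θ=atan2(y, x)=123.2664° ≈ 123.3°
Leg 2: φ1=-0.5781159, φ2=-1.1281354, Δφ=-0.5500196, Δλ=3.1124125 rad; a=sin²(Δφ/2)+cosφ1·cosφ2·sin²(Δλ/2)=0.4324030608; c=2·atan2(√a, √(1-a))=1.435187192; dist=6371·c=9143.578 ≈ 9143.6 km; running total=19534.9 km
Leg 2 bearing: y=sinΔλ·cosφ2=0.01249741, x=cosφ1·sinφ2-sinφ1·cosφ2·cosΔλ=-0.99074034; θ=atan2(y, x)=179.2773° ≈ 179.3°
Leg 3: φ1=-1.1281354, φ2=0.5289342, Δφ=1.6570697, Δλ=0.2631433 rad; a=sin²(Δφ/2)+cosφ1·cosφ2·sin²(Δλ/2)=0.5494481548; c=2·atan2(√a, √(1-a))=1.669854559; dist=6371·c=10638.643 ≈ 10638.6 km; running total=30173.5 km
Leg 3 bearing: y=sinΔλ·cosφ2=0.22457074, x=cosφ1·sinφ2-sinφ1·cosφ2·cosΔλ=0.96942638; θ=atan2(y, x)=13.0427° ≈ 13.0°
Leg 4: φ1=0.5289342, φ2=-1.1313503, Δφ=-1.6602846, Δλ=-0.7965316 rad; a=sin²(Δφ/2)+cosφ1·cosφ2·sin²(Δλ/2)=0.5999280955; c=2·atan2(√a, √(1-a))=1.772007475; dist=6371·c=11289.460 ≈ 11289.5 km; running total=41463.0 km
Leg 4 bearing: y=sinΔλ·cosφ2=-0.30416077, x=cosφ1·sinφ2-sinφ1·cosφ2·cosΔλ=-0.93142028; θ=atan2(y, x)=-161.9152° <0 so +360° → 198.0848° ≈ 198.1°
Leg 5: φ1=-1.1313503, φ2=-1.3954588, Δφ=-0.2641085, Δλ=-2.7229527 rad; a=sin²(Δφ/2)+cosφ1·cosφ2·sin²(Δλ/2)=0.0883463857; c=2·atan2(√a, √(1-a))=0.603582963; dist=6371·c=3845.427 ≈ 3845.4 km; running total=45308.4 km
Leg 5 bearing: y=sinΔλ·cosφ2=-0.07091323, x=cosφ1·sinφ2-sinφ1·cosφ2·cosΔλ=-0.56314876; θ=atan2(y, x)=-172.8229° <0 so +360° → 187.1771° ≈ 187.2°
Leg 6: φ1=-1.3954588, φ2=-0.2662517, Δφ=1.1292071, Δλ=2.6828800 rad; a=sin²(Δφ/2)+cosφ1·cosφ2·sin²(Δλ/2)=0.4459066571; c=2·atan2(√a, √(1-a))=1.462397479; dist=6371·c=9316.934 ≈ 9316.9 km; running total=54625.3 km
Leg 6 bearing: y=sinΔλ·cosφ2=0.42719189, x=cosφ1·sinφ2-sinφ1·cosφ2·cosΔλ=-0.89766516; θ=atan2(y, x)=154.5506° ≈ 154.6°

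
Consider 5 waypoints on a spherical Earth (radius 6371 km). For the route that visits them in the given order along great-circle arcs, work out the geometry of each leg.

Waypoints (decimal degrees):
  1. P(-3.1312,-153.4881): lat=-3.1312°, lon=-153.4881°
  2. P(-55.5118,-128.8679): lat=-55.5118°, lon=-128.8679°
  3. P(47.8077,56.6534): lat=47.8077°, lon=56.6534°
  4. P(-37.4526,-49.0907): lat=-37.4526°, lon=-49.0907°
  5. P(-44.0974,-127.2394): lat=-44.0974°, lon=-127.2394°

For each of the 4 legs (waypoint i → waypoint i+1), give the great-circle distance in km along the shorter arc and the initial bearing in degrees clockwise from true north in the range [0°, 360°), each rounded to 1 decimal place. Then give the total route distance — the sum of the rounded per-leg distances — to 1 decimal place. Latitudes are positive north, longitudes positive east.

Leg 1: dist=6228.3 km, bearing=163.5°
Leg 2: dist=19078.3 km, bearing=206.2°
Leg 3: dist=14069.3 km, bearing=252.0°
Leg 4: dist=6371.4 km, bearing=236.6°
Total: 45747.3 km

Leg 1: φ1=-0.0546497, φ2=-0.9688637, Δφ=-0.9142139, Δλ=0.4297036 rad; a=sin²(Δφ/2)+cosφ1·cosφ2·sin²(Δλ/2)=0.2204933587; c=2·atan2(√a, √(1-a))=0.977601027; dist=6371·c=6228.296 ≈ 6228.3 km; running total=6228.3 km
Leg 1 bearing: y=sinΔλ·cosφ2=0.23589487, x=cosφ1·sinφ2-sinφ1·cosφ2·cosΔλ=-0.79489481; θ=atan2(y, x)=163.4711° ≈ 163.5°
Leg 2: φ1=-0.9688637, φ2=0.8344018, Δφ=1.8032655, Δλ=3.2379575 rad; a=sin²(Δφ/2)+cosφ1·cosφ2·sin²(Δλ/2)=0.9946046119; c=2·atan2(√a, √(1-a))=2.994553618; dist=6371·c=19078.301 ≈ 19078.3 km; running total=25306.6 km
Leg 2 bearing: y=sinΔλ·cosφ2=-0.06462055, x=cosφ1·sinφ2-sinφ1·cosφ2·cosΔλ=-0.13148877; θ=atan2(y, x)=-153.8281° <0 so +360° → 206.1719° ≈ 206.2°
Leg 3: φ1=0.8344018, φ2=-0.6536712, Δφ=-1.4880730, Δλ=-1.8455827 rad; a=sin²(Δφ/2)+cosφ1·cosφ2·sin²(Δλ/2)=0.7976065403; c=2·atan2(√a, √(1-a))=2.208327118; dist=6371·c=14069.252 ≈ 14069.3 km; running total=39375.9 km
Leg 3 bearing: y=sinΔλ·cosφ2=-0.76407371, x=cosφ1·sinφ2-sinφ1·cosφ2·cosΔλ=-0.24882273; θ=atan2(y, x)=-108.0380° <0 so +360° → 251.9620° ≈ 252.0°
Leg 4: φ1=-0.6536712, φ2=-0.7696448, Δφ=-0.1159736, Δλ=-1.3639521 rad; a=sin²(Δφ/2)+cosφ1·cosφ2·sin²(Δλ/2)=0.2298730355; c=2·atan2(√a, √(1-a))=1.000057490; dist=6371·c=6371.366 ≈ 6371.4 km; running total=45747.3 km
Leg 4 bearing: y=sinΔλ·cosφ2=-0.70284955, x=cosφ1·sinφ2-sinφ1·cosφ2·cosΔλ=-0.46273988; θ=atan2(y, x)=-123.3600° <0 so +360° → 236.6400° ≈ 236.6°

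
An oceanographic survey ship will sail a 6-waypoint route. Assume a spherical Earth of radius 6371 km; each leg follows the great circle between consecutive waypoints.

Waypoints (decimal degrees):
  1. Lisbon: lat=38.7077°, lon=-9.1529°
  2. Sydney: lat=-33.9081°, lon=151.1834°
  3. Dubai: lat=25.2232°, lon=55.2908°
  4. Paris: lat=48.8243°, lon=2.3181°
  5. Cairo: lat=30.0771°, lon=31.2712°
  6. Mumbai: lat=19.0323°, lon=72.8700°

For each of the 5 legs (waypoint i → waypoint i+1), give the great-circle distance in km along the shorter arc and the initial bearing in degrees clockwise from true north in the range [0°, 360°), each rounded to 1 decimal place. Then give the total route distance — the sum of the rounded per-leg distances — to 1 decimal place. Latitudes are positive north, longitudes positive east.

Leg 1: φ1=0.6755768, φ2=-0.5918080, Δφ=-1.2673848, Δλ=2.7983963 rad; a=sin²(Δφ/2)+cosφ1·cosφ2·sin²(Δλ/2)=0.9793629400; c=2·atan2(√a, √(1-a))=2.853283054; dist=6371·c=18178.266 ≈ 18178.3 km; running total=18178.3 km
Leg 1 bearing: y=sinΔλ·cosφ2=0.27927153, x=cosφ1·sinφ2-sinφ1·cosφ2·cosΔλ=0.05340503; θ=atan2(y, x)=79.1740° ≈ 79.2°
Leg 2: φ1=-0.5918080, φ2=0.4402279, Δφ=1.0320359, Δλ=-1.6736416 rad; a=sin²(Δφ/2)+cosφ1·cosφ2·sin²(Δλ/2)=0.6574055708; c=2·atan2(√a, √(1-a))=1.891053999; dist=6371·c=12047.905 ≈ 12047.9 km; running total=30226.2 km
Leg 2 bearing: y=sinΔλ·cosφ2=-0.89987446, x=cosφ1·sinφ2-sinφ1·cosφ2·cosΔλ=0.30186075; θ=atan2(y, x)=-71.4561° <0 so +360° → 288.5439° ≈ 288.5°
Leg 3: φ1=0.4402279, φ2=0.8521448, Δφ=0.4119169, Δλ=-0.9245480 rad; a=sin²(Δφ/2)+cosφ1·cosφ2·sin²(Δλ/2)=0.1602882044; c=2·atan2(√a, √(1-a))=0.823819548; dist=6371·c=5248.554 ≈ 5248.6 km; running total=35474.8 km
Leg 3 bearing: y=sinΔλ·cosφ2=-0.52560905, x=cosφ1·sinφ2-sinφ1·cosφ2·cosΔλ=0.51197531; θ=atan2(y, x)=-45.7528° <0 so +360° → 314.2472° ≈ 314.2°
Leg 4: φ1=0.8521448, φ2=0.5249444, Δφ=-0.3272004, Δλ=0.5053269 rad; a=sin²(Δφ/2)+cosφ1·cosφ2·sin²(Δλ/2)=0.0621300694; c=2·atan2(√a, √(1-a))=0.503830143; dist=6371·c=3209.902 ≈ 3209.9 km; running total=38684.7 km
Leg 4 bearing: y=sinΔλ·cosφ2=0.41891121, x=cosφ1·sinφ2-sinφ1·cosφ2·cosΔλ=-0.23998562; θ=atan2(y, x)=119.8075° ≈ 119.8°
Leg 5: φ1=0.5249444, φ2=0.3321763, Δφ=-0.1927681, Δλ=0.7260360 rad; a=sin²(Δφ/2)+cosφ1·cosφ2·sin²(Δλ/2)=0.1124120067; c=2·atan2(√a, √(1-a))=0.683802707; dist=6371·c=4356.507 ≈ 4356.5 km; running total=43041.2 km
Leg 5 bearing: y=sinΔλ·cosφ2=0.62761781, x=cosφ1·sinφ2-sinφ1·cosφ2·cosΔλ=-0.07209770; θ=atan2(y, x)=96.5531° ≈ 96.6°

Leg 1: dist=18178.3 km, bearing=79.2°
Leg 2: dist=12047.9 km, bearing=288.5°
Leg 3: dist=5248.6 km, bearing=314.2°
Leg 4: dist=3209.9 km, bearing=119.8°
Leg 5: dist=4356.5 km, bearing=96.6°
Total: 43041.2 km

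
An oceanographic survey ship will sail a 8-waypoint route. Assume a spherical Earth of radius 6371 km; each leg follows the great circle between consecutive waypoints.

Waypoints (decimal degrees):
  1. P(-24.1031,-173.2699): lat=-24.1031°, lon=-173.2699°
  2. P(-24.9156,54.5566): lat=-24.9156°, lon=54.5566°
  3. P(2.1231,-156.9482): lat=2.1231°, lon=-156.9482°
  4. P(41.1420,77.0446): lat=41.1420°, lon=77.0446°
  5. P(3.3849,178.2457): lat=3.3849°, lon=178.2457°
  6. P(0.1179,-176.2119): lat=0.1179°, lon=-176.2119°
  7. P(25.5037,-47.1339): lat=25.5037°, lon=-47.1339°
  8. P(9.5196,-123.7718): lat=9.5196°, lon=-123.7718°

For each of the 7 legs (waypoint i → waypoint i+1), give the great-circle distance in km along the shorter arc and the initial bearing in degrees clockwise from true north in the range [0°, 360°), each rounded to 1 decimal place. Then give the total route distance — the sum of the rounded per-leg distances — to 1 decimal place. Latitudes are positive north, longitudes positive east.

Leg 1: φ1=-0.4206785, φ2=-0.4348593, Δφ=-0.0141808, Δλ=3.9763225 rad; a=sin²(Δφ/2)+cosφ1·cosφ2·sin²(Δλ/2)=0.6918804324; c=2·atan2(√a, √(1-a))=1.964661895; dist=6371·c=12516.861 ≈ 12516.9 km; running total=12516.9 km
Leg 1 bearing: y=sinΔλ·cosφ2=-0.67213912, x=cosφ1·sinφ2-sinφ1·cosφ2·cosΔλ=-0.63321134; θ=atan2(y, x)=-133.2918° <0 so +360° → 226.7082° ≈ 226.7°
Leg 2: φ1=-0.4348593, φ2=0.0370551, Δφ=0.4719143, Δλ=-3.6914551 rad; a=sin²(Δφ/2)+cosφ1·cosφ2·sin²(Δλ/2)=0.8941604890; c=2·atan2(√a, √(1-a))=2.478871588; dist=6371·c=15792.891 ≈ 15792.9 km; running total=28309.8 km
Leg 2 bearing: y=sinΔλ·cosφ2=0.52221127, x=cosφ1·sinφ2-sinφ1·cosφ2·cosΔλ=-0.32533894; θ=atan2(y, x)=121.9230° ≈ 121.9°
Leg 3: φ1=0.0370551, φ2=0.7180634, Δφ=0.6810083, Δλ=4.0839448 rad; a=sin²(Δφ/2)+cosφ1·cosφ2·sin²(Δλ/2)=0.7090243754; c=2·atan2(√a, √(1-a))=2.002092634; dist=6371·c=12755.332 ≈ 12755.3 km; running total=41065.1 km
Leg 3 bearing: y=sinΔλ·cosφ2=-0.60919995, x=cosφ1·sinφ2-sinφ1·cosφ2·cosΔλ=0.67387734; θ=atan2(y, x)=-42.1143° <0 so +360° → 317.8857° ≈ 317.9°
Leg 4: φ1=0.7180634, φ2=0.0590776, Δφ=-0.6589857, Δλ=1.7662924 rad; a=sin²(Δφ/2)+cosφ1·cosφ2·sin²(Δλ/2)=0.5535935142; c=2·atan2(√a, √(1-a))=1.678189670; dist=6371·c=10691.746 ≈ 10691.7 km; running total=51756.8 km
Leg 4 bearing: y=sinΔλ·cosφ2=0.97924008, x=cosφ1·sinφ2-sinφ1·cosφ2·cosΔλ=0.17204594; θ=atan2(y, x)=80.0352° ≈ 80.0°
Leg 5: φ1=0.0590776, φ2=0.0020577, Δφ=-0.0570199, Δλ=-6.1864522 rad; a=sin²(Δφ/2)+cosφ1·cosφ2·sin²(Δλ/2)=0.0031460153; c=2·atan2(√a, √(1-a))=0.112237605; dist=6371·c=715.066 ≈ 715.1 km; running total=52471.9 km
Leg 5 bearing: y=sinΔλ·cosφ2=0.09658213, x=cosφ1·sinφ2-sinφ1·cosφ2·cosΔλ=-0.05671299; θ=atan2(y, x)=120.4214° ≈ 120.4°
Leg 6: φ1=0.0020577, φ2=0.4451235, Δφ=0.4430658, Δλ=2.2528361 rad; a=sin²(Δφ/2)+cosφ1·cosφ2·sin²(Δλ/2)=0.7840324883; c=2·atan2(√a, √(1-a))=2.174949040; dist=6371·c=13856.600 ≈ 13856.6 km; running total=66328.5 km
Leg 6 bearing: y=sinΔλ·cosφ2=0.70064500, x=cosφ1·sinφ2-sinφ1·cosφ2·cosΔλ=0.43173923; θ=atan2(y, x)=58.3585° ≈ 58.4°
Leg 7: φ1=0.4451235, φ2=0.1661484, Δφ=-0.2789752, Δλ=-1.3375837 rad; a=sin²(Δφ/2)+cosφ1·cosφ2·sin²(Δλ/2)=0.3615388528; c=2·atan2(√a, √(1-a))=1.290206669; dist=6371·c=8219.907 ≈ 8219.9 km; running total=74548.4 km
Leg 7 bearing: y=sinΔλ·cosφ2=-0.95953084, x=cosφ1·sinφ2-sinφ1·cosφ2·cosΔλ=0.05113328; θ=atan2(y, x)=-86.9496° <0 so +360° → 273.0504° ≈ 273.1°

Leg 1: dist=12516.9 km, bearing=226.7°
Leg 2: dist=15792.9 km, bearing=121.9°
Leg 3: dist=12755.3 km, bearing=317.9°
Leg 4: dist=10691.7 km, bearing=80.0°
Leg 5: dist=715.1 km, bearing=120.4°
Leg 6: dist=13856.6 km, bearing=58.4°
Leg 7: dist=8219.9 km, bearing=273.1°
Total: 74548.4 km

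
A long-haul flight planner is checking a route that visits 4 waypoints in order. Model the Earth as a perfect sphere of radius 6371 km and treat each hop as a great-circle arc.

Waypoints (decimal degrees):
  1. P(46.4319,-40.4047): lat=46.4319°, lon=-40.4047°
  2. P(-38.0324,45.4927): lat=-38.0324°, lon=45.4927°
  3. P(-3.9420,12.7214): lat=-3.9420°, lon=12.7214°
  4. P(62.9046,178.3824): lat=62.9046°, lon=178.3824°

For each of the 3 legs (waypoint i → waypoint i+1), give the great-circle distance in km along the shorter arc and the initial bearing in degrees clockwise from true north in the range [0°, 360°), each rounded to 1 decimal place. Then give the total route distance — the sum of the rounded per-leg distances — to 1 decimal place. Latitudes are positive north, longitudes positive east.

Leg 1: dist=12682.0 km, bearing=120.6°
Leg 2: dist=5039.9 km, bearing=310.6°
Leg 3: dist=13354.0 km, bearing=7.5°
Total: 31075.9 km

Leg 1: φ1=0.8103895, φ2=-0.6637906, Δφ=-1.4741801, Δλ=1.4991924 rad; a=sin²(Δφ/2)+cosφ1·cosφ2·sin²(Δλ/2)=0.7037827283; c=2·atan2(√a, √(1-a))=1.990582780; dist=6371·c=12682.003 ≈ 12682.0 km; running total=12682.0 km
Leg 1 bearing: y=sinΔλ·cosφ2=0.78564412, x=cosφ1·sinφ2-sinφ1·cosφ2·cosΔλ=-0.46546075; θ=atan2(y, x)=120.6449° ≈ 120.6°
Leg 2: φ1=-0.6637906, φ2=-0.0688009, Δφ=0.5949897, Δλ=-0.5719671 rad; a=sin²(Δφ/2)+cosφ1·cosφ2·sin²(Δλ/2)=0.1484576009; c=2·atan2(√a, √(1-a))=0.791070052; dist=6371·c=5039.907 ≈ 5039.9 km; running total=17721.9 km
Leg 2 bearing: y=sinΔλ·cosφ2=-0.54000649, x=cosφ1·sinφ2-sinφ1·cosφ2·cosΔλ=0.46267133; θ=atan2(y, x)=-49.4104° <0 so +360° → 310.5896° ≈ 310.6°
Leg 3: φ1=-0.0688009, φ2=1.0978924, Δφ=1.1666933, Δλ=2.8913299 rad; a=sin²(Δφ/2)+cosφ1·cosφ2·sin²(Δλ/2)=0.7507209312; c=2·atan2(√a, √(1-a))=2.096060823; dist=6371·c=13354.004 ≈ 13354.0 km; running total=31075.9 km
Leg 3 bearing: y=sinΔλ·cosφ2=0.11280189, x=cosφ1·sinφ2-sinφ1·cosφ2·cosΔλ=0.85780638; θ=atan2(y, x)=7.4914° ≈ 7.5°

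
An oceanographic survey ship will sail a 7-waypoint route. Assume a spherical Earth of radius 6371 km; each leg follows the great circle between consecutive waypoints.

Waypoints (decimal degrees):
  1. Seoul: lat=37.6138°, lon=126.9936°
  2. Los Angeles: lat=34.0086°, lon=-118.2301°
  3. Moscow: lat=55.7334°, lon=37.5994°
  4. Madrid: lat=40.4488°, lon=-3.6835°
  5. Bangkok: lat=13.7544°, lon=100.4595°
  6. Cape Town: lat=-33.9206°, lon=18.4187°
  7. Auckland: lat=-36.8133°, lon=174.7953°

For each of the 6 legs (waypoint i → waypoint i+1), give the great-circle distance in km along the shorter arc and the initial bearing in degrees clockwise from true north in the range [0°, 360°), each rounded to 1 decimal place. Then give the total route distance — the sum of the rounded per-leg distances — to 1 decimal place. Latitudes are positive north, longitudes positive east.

Leg 1: dist=9585.6 km, bearing=49.0°
Leg 2: dist=9775.5 km, bearing=13.3°
Leg 3: dist=3435.0 km, bearing=257.9°
Leg 4: dist=10175.5 km, bearing=70.4°
Leg 5: dist=10141.8 km, bearing=235.3°
Leg 6: dist=11777.7 km, bearing=160.5°
Total: 54891.1 km

Leg 1: φ1=0.6564847, φ2=0.5935620, Δφ=-0.0629226, Δλ=-4.2799610 rad; a=sin²(Δφ/2)+cosφ1·cosφ2·sin²(Δλ/2)=0.4669074664; c=2·atan2(√a, √(1-a))=1.504562844; dist=6371·c=9585.570 ≈ 9585.6 km; running total=9585.6 km
Leg 1 bearing: y=sinΔλ·cosφ2=0.75264920, x=cosφ1·sinφ2-sinφ1·cosφ2·cosΔλ=0.65508681; θ=atan2(y, x)=48.9645° ≈ 49.0°
Leg 2: φ1=0.5935620, φ2=0.9727313, Δφ=0.3791693, Δλ=2.7197378 rad; a=sin²(Δφ/2)+cosφ1·cosφ2·sin²(Δλ/2)=0.4817922663; c=2·atan2(√a, √(1-a))=1.534372806; dist=6371·c=9775.489 ≈ 9775.5 km; running total=19361.1 km
Leg 2 bearing: y=sinΔλ·cosφ2=0.23054041, x=cosφ1·sinφ2-sinφ1·cosφ2·cosΔλ=0.97238111; θ=atan2(y, x)=13.3379° ≈ 13.3°
Leg 3: φ1=0.9727313, φ2=0.7059647, Δφ=-0.2667666, Δλ=-0.7205225 rad; a=sin²(Δφ/2)+cosφ1·cosφ2·sin²(Δλ/2)=0.0709314459; c=2·atan2(√a, √(1-a))=0.539166125; dist=6371·c=3435.027 ≈ 3435.0 km; running total=22796.1 km
Leg 3 bearing: y=sinΔλ·cosφ2=-0.50208139, x=cosφ1·sinφ2-sinφ1·cosφ2·cosΔλ=-0.10730788; θ=atan2(y, x)=-102.0641° <0 so +360° → 257.9359° ≈ 257.9°
Leg 4: φ1=0.7059647, φ2=0.2400596, Δφ=-0.4659052, Δλ=1.8176382 rad; a=sin²(Δφ/2)+cosφ1·cosφ2·sin²(Δλ/2)=0.5131789587; c=2·atan2(√a, √(1-a))=1.597157297; dist=6371·c=10175.489 ≈ 10175.5 km; running total=32971.6 km
Leg 4 bearing: y=sinΔλ·cosφ2=0.94188193, x=cosφ1·sinφ2-sinφ1·cosφ2·cosΔλ=0.33490848; θ=atan2(y, x)=70.4259° ≈ 70.4°
Leg 5: φ1=0.2400596, φ2=-0.5920262, Δφ=-0.8320857, Δλ=-1.4318821 rad; a=sin²(Δφ/2)+cosφ1·cosφ2·sin²(Δλ/2)=0.5105366832; c=2·atan2(√a, √(1-a))=1.591871253; dist=6371·c=10141.812 ≈ 10141.8 km; running total=43113.4 km
Leg 5 bearing: y=sinΔλ·cosφ2=-0.82181806, x=cosφ1·sinφ2-sinφ1·cosφ2·cosΔλ=-0.56936016; θ=atan2(y, x)=-124.7144° <0 so +360° → 235.2856° ≈ 235.3°
Leg 6: φ1=-0.5920262, φ2=-0.6425133, Δφ=-0.0504871, Δλ=2.7292865 rad; a=sin²(Δφ/2)+cosφ1·cosφ2·sin²(Δλ/2)=0.6371417947; c=2·atan2(√a, √(1-a))=1.848640968; dist=6371·c=11777.692 ≈ 11777.7 km; running total=54891.1 km
Leg 6 bearing: y=sinΔλ·cosφ2=0.32081595, x=cosφ1·sinφ2-sinφ1·cosφ2·cosΔλ=-0.90655703; θ=atan2(y, x)=160.5119° ≈ 160.5°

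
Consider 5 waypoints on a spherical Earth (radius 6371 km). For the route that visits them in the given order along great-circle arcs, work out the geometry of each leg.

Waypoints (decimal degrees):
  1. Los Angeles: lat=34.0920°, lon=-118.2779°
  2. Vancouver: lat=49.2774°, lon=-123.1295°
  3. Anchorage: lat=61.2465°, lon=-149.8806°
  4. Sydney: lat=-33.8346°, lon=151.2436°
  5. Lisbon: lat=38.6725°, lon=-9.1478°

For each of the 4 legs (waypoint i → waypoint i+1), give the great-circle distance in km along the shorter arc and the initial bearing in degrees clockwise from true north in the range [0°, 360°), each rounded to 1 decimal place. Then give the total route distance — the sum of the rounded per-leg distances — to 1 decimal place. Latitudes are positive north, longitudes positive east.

Leg 1: φ1=0.5950176, φ2=0.8600529, Δφ=0.2650352, Δλ=-0.0846764 rad; a=sin²(Δφ/2)+cosφ1·cosφ2·sin²(Δλ/2)=0.0184262408; c=2·atan2(√a, √(1-a))=0.272327316; dist=6371·c=1734.997 ≈ 1735.0 km; running total=1735.0 km
Leg 1 bearing: y=sinΔλ·cosφ2=-0.05517667, x=cosφ1·sinφ2-sinφ1·cosφ2·cosΔλ=0.26325348; θ=atan2(y, x)=-11.8376° <0 so +360° → 348.1624° ≈ 348.2°
Leg 2: φ1=0.8600529, φ2=1.0689531, Δφ=0.2089002, Δλ=-0.4668948 rad; a=sin²(Δφ/2)+cosφ1·cosφ2·sin²(Δλ/2)=0.0276648124; c=2·atan2(√a, √(1-a))=0.334208071; dist=6371·c=2129.240 ≈ 2129.2 km; running total=3864.2 km
Leg 2 bearing: y=sinΔλ·cosφ2=-0.21652465, x=cosφ1·sinφ2-sinφ1·cosφ2·cosΔλ=0.24640406; θ=atan2(y, x)=-41.3070° <0 so +360° → 318.6930° ≈ 318.7°
Leg 3: φ1=1.0689531, φ2=-0.5905252, Δφ=-1.6594783, Δλ=5.2556087 rad; a=sin²(Δφ/2)+cosφ1·cosφ2·sin²(Δλ/2)=0.6408017064; c=2·atan2(√a, √(1-a))=1.856261065; dist=6371·c=11826.239 ≈ 11826.2 km; running total=15690.4 km
Leg 3 bearing: y=sinΔλ·cosφ2=-0.71107558, x=cosφ1·sinφ2-sinφ1·cosφ2·cosΔλ=-0.64426007; θ=atan2(y, x)=-132.1777° <0 so +360° → 227.8223° ≈ 227.8°
Leg 4: φ1=-0.5905252, φ2=0.6749625, Δφ=1.2654876, Δλ=-2.7993580 rad; a=sin²(Δφ/2)+cosφ1·cosφ2·sin²(Δλ/2)=0.9794140834; c=2·atan2(√a, √(1-a))=2.853643017; dist=6371·c=18180.560 ≈ 18180.6 km; running total=33871.0 km
Leg 4 bearing: y=sinΔλ·cosφ2=-0.26200764, x=cosφ1·sinφ2-sinφ1·cosφ2·cosΔλ=0.10954700; θ=atan2(y, x)=-67.3099° <0 so +360° → 292.6901° ≈ 292.7°

Leg 1: dist=1735.0 km, bearing=348.2°
Leg 2: dist=2129.2 km, bearing=318.7°
Leg 3: dist=11826.2 km, bearing=227.8°
Leg 4: dist=18180.6 km, bearing=292.7°
Total: 33871.0 km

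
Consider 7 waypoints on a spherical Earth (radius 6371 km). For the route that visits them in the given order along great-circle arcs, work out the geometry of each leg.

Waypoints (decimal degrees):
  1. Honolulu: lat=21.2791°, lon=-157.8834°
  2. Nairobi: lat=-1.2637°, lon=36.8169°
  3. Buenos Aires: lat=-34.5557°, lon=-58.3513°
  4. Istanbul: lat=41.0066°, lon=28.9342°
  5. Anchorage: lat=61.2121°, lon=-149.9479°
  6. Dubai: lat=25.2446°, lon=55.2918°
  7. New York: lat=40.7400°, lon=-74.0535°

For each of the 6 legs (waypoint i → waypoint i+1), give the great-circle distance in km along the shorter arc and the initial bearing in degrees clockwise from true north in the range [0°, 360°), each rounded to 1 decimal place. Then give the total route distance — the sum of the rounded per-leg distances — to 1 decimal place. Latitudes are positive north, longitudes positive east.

Leg 1: φ1=0.3713904, φ2=-0.0220557, Δφ=-0.3934461, Δλ=3.3981613 rad; a=sin²(Δφ/2)+cosφ1·cosφ2·sin²(Δλ/2)=0.9545530781; c=2·atan2(√a, √(1-a))=2.711929588; dist=6371·c=17277.703 ≈ 17277.7 km; running total=17277.7 km
Leg 1 bearing: y=sinΔλ·cosφ2=-0.25370129, x=cosφ1·sinφ2-sinφ1·cosφ2·cosΔλ=0.33039621; θ=atan2(y, x)=-37.5196° <0 so +360° → 322.4804° ≈ 322.5°
Leg 2: φ1=-0.0220557, φ2=-0.6031107, Δφ=-0.5810550, Δλ=-1.6609984 rad; a=sin²(Δφ/2)+cosφ1·cosφ2·sin²(Δλ/2)=0.5308301606; c=2·atan2(√a, √(1-a))=1.632495787; dist=6371·c=10400.631 ≈ 10400.6 km; running total=27678.3 km
Leg 2 bearing: y=sinΔλ·cosφ2=-0.82022696, x=cosφ1·sinφ2-sinφ1·cosφ2·cosΔλ=-0.56870531; θ=atan2(y, x)=-124.7355° <0 so +360° → 235.2645° ≈ 235.3°
Leg 3: φ1=-0.6031107, φ2=0.7157002, Δφ=1.3188109, Δλ=1.5234194 rad; a=sin²(Δφ/2)+cosφ1·cosφ2·sin²(Δλ/2)=0.6713685050; c=2·atan2(√a, √(1-a))=1.920625157; dist=6371·c=12236.303 ≈ 12236.3 km; running total=39914.6 km
Leg 3 bearing: y=sinΔλ·cosφ2=0.75378724, x=cosφ1·sinφ2-sinφ1·cosφ2·cosΔλ=0.56065688; θ=atan2(y, x)=53.3586° ≈ 53.4°
Leg 4: φ1=0.7157002, φ2=1.0683527, Δφ=0.3526525, Δλ=-3.1220816 rad; a=sin²(Δφ/2)+cosφ1·cosφ2·sin²(Δλ/2)=0.3941435201; c=2·atan2(√a, √(1-a))=1.357469009; dist=6371·c=8648.435 ≈ 8648.4 km; running total=48563.0 km
Leg 4 bearing: y=sinΔλ·cosφ2=-0.00939531, x=cosφ1·sinφ2-sinφ1·cosφ2·cosΔλ=0.97728673; θ=atan2(y, x)=-0.5508° <0 so +360° → 359.4492° ≈ 359.4°
Leg 5: φ1=1.0683527, φ2=0.4406014, Δφ=-0.6277513, Δλ=3.5821085 rad; a=sin²(Δφ/2)+cosφ1·cosφ2·sin²(Δλ/2)=0.5101095682; c=2·atan2(√a, √(1-a))=1.591016841; dist=6371·c=10136.368 ≈ 10136.4 km; running total=58699.4 km
Leg 5 bearing: y=sinΔλ·cosφ2=-0.38568237, x=cosφ1·sinφ2-sinφ1·cosφ2·cosΔλ=0.92241005; θ=atan2(y, x)=-22.6910° <0 so +360° → 337.3090° ≈ 337.3°
Leg 6: φ1=0.4406014, φ2=0.7110471, Δφ=0.2704457, Δλ=-2.2575014 rad; a=sin²(Δφ/2)+cosφ1·cosφ2·sin²(Δλ/2)=0.5780754976; c=2·atan2(√a, √(1-a))=1.727588963; dist=6371·c=11006.469 ≈ 11006.5 km; running total=69705.9 km
Leg 6 bearing: y=sinΔλ·cosφ2=-0.58594279, x=cosφ1·sinφ2-sinφ1·cosφ2·cosΔλ=0.79516534; θ=atan2(y, x)=-36.3858° <0 so +360° → 323.6142° ≈ 323.6°

Leg 1: dist=17277.7 km, bearing=322.5°
Leg 2: dist=10400.6 km, bearing=235.3°
Leg 3: dist=12236.3 km, bearing=53.4°
Leg 4: dist=8648.4 km, bearing=359.4°
Leg 5: dist=10136.4 km, bearing=337.3°
Leg 6: dist=11006.5 km, bearing=323.6°
Total: 69705.9 km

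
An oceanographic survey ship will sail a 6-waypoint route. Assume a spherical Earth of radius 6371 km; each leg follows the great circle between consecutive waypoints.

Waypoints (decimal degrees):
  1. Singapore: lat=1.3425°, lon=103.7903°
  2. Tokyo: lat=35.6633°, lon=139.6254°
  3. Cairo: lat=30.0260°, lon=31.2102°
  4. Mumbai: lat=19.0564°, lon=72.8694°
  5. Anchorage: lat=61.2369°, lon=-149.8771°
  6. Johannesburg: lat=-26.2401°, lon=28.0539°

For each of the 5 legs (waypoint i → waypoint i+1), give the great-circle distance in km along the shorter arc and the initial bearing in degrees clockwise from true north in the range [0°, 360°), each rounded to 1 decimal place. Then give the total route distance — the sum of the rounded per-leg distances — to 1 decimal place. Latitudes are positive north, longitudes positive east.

Leg 1: dist=5311.5 km, bearing=40.0°
Leg 2: dist=9564.2 km, bearing=304.6°
Leg 3: dist=4360.5 km, bearing=96.4°
Leg 4: dist=10312.1 km, bearing=19.1°
Leg 5: dist=16120.5 km, bearing=3.2°
Total: 45668.8 km

Leg 1: φ1=0.0234310, φ2=0.6224420, Δφ=0.5990110, Δλ=0.6254405 rad; a=sin²(Δφ/2)+cosφ1·cosφ2·sin²(Δλ/2)=0.1639289691; c=2·atan2(√a, √(1-a))=0.833698297; dist=6371·c=5311.492 ≈ 5311.5 km; running total=5311.5 km
Leg 1 bearing: y=sinΔλ·cosφ2=0.47565663, x=cosφ1·sinφ2-sinφ1·cosφ2·cosΔλ=0.56742913; θ=atan2(y, x)=39.9720° ≈ 40.0°
Leg 2: φ1=0.6224420, φ2=0.5240526, Δφ=-0.0983894, Δλ=-1.8922022 rad; a=sin²(Δφ/2)+cosφ1·cosφ2·sin²(Δλ/2)=0.4652363265; c=2·atan2(√a, √(1-a))=1.501212841; dist=6371·c=9564.227 ≈ 9564.2 km; running total=14875.7 km
Leg 2 bearing: y=sinΔλ·cosφ2=-0.82146282, x=cosφ1·sinφ2-sinφ1·cosφ2·cosΔλ=0.56600775; θ=atan2(y, x)=-55.4322° <0 so +360° → 304.5678° ≈ 304.6°
Leg 3: φ1=0.5240526, φ2=0.3325969, Δφ=-0.1914556, Δλ=0.7270902 rad; a=sin²(Δφ/2)+cosφ1·cosφ2·sin²(Δλ/2)=0.1126115069; c=2·atan2(√a, √(1-a))=0.684434047; dist=6371·c=4360.529 ≈ 4360.5 km; running total=19236.2 km
Leg 3 bearing: y=sinΔλ·cosφ2=0.62827146, x=cosφ1·sinφ2-sinφ1·cosφ2·cosΔλ=-0.07067950; θ=atan2(y, x)=96.4187° ≈ 96.4°
Leg 4: φ1=0.3325969, φ2=1.0687855, Δφ=0.7361886, Δλ=-3.8876598 rad; a=sin²(Δφ/2)+cosφ1·cosφ2·sin²(Δλ/2)=0.5238941785; c=2·atan2(√a, √(1-a))=1.618602892; dist=6371·c=10312.119 ≈ 10312.1 km; running total=29548.3 km
Leg 4 bearing: y=sinΔλ·cosφ2=0.32661001, x=cosφ1·sinφ2-sinφ1·cosφ2·cosΔλ=0.94395030; θ=atan2(y, x)=19.0858° ≈ 19.1°
Leg 5: φ1=1.0687855, φ2=-0.4579761, Δφ=-1.5267617, Δλ=3.1054818 rad; a=sin²(Δφ/2)+cosφ1·cosφ2·sin²(Δλ/2)=0.9094513523; c=2·atan2(√a, √(1-a))=2.530292840; dist=6371·c=16120.496 ≈ 16120.5 km; running total=45668.8 km
Leg 5 bearing: y=sinΔλ·cosφ2=0.03238257, x=cosφ1·sinφ2-sinφ1·cosφ2·cosΔλ=0.57301809; θ=atan2(y, x)=3.2345° ≈ 3.2°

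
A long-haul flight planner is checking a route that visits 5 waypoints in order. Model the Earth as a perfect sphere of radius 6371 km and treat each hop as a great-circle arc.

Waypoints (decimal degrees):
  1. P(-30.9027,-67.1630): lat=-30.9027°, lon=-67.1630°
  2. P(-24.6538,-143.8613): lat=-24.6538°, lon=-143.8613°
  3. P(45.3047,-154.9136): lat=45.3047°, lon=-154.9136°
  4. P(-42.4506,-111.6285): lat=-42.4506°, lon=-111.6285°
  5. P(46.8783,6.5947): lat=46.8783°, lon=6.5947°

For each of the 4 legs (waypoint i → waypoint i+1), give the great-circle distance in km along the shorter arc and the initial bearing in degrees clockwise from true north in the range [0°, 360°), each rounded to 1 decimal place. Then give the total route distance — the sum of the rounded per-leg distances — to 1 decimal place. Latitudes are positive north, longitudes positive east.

Leg 1: φ1=-0.5393539, φ2=-0.4302900, Δφ=0.1090639, Δλ=-1.3386379 rad; a=sin²(Δφ/2)+cosφ1·cosφ2·sin²(Δλ/2)=0.3031730883; c=2·atan2(√a, √(1-a))=1.166193351; dist=6371·c=7429.818 ≈ 7429.8 km; running total=7429.8 km
Leg 1 bearing: y=sinΔλ·cosφ2=-0.88446238, x=cosφ1·sinφ2-sinφ1·cosφ2·cosΔλ=-0.25052538; θ=atan2(y, x)=-105.8149° <0 so +360° → 254.1851° ≈ 254.2°
Leg 2: φ1=-0.4302900, φ2=0.7907162, Δφ=1.2210062, Δλ=-0.1928990 rad; a=sin²(Δφ/2)+cosφ1·cosφ2·sin²(Δλ/2)=0.3345776255; c=2·atan2(√a, √(1-a))=1.233597732; dist=6371·c=7859.251 ≈ 7859.3 km; running total=15289.1 km
Leg 2 bearing: y=sinΔλ·cosφ2=-0.13483307, x=cosφ1·sinφ2-sinφ1·cosφ2·cosΔλ=0.93400310; θ=atan2(y, x)=-8.2145° <0 so +360° → 351.7855° ≈ 351.8°
Leg 3: φ1=0.7907162, φ2=-0.7409027, Δφ=-1.5316189, Δλ=0.7554675 rad; a=sin²(Δφ/2)+cosφ1·cosφ2·sin²(Δλ/2)=0.5510080336; c=2·atan2(√a, √(1-a))=1.672990179; dist=6371·c=10658.620 ≈ 10658.6 km; running total=25947.7 km
Leg 3 bearing: y=sinΔλ·cosφ2=0.50589796, x=cosφ1·sinφ2-sinφ1·cosφ2·cosΔλ=-0.85653954; θ=atan2(y, x)=149.4326° ≈ 149.4°
Leg 4: φ1=-0.7409027, φ2=0.8181807, Δφ=1.5590834, Δλ=2.0633841 rad; a=sin²(Δφ/2)+cosφ1·cosφ2·sin²(Δλ/2)=0.8655845281; c=2·atan2(√a, √(1-a))=2.390830373; dist=6371·c=15231.980 ≈ 15232.0 km; running total=41179.7 km
Leg 4 bearing: y=sinΔλ·cosφ2=0.60228436, x=cosφ1·sinφ2-sinφ1·cosφ2·cosΔλ=0.32038314; θ=atan2(y, x)=61.9894° ≈ 62.0°

Leg 1: dist=7429.8 km, bearing=254.2°
Leg 2: dist=7859.3 km, bearing=351.8°
Leg 3: dist=10658.6 km, bearing=149.4°
Leg 4: dist=15232.0 km, bearing=62.0°
Total: 41179.7 km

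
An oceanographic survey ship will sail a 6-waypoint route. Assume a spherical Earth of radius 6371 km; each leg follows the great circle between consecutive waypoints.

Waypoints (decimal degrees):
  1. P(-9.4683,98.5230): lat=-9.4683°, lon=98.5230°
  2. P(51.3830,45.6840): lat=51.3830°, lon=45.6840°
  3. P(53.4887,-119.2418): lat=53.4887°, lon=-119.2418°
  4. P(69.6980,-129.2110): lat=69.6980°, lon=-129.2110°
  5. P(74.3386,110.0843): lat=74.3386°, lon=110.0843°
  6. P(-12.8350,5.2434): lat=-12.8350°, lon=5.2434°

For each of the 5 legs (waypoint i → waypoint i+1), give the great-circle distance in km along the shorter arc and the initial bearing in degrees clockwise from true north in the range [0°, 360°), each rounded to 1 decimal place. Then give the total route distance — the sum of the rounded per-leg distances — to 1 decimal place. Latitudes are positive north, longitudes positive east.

Leg 1: dist=8441.6 km, bearing=329.1°
Leg 2: dist=8269.5 km, bearing=350.8°
Leg 3: dist=1872.2 km, bearing=348.0°
Leg 4: dist=3470.9 km, bearing=333.4°
Leg 5: dist=11824.3 km, bearing=280.8°
Total: 33878.5 km

Leg 1: φ1=-0.1652530, φ2=0.8968025, Δφ=1.0620555, Δλ=-0.9222145 rad; a=sin²(Δφ/2)+cosφ1·cosφ2·sin²(Δλ/2)=0.3783341627; c=2·atan2(√a, √(1-a))=1.324997030; dist=6371·c=8441.556 ≈ 8441.6 km; running total=8441.6 km
Leg 1 bearing: y=sinΔλ·cosφ2=-0.49738017, x=cosφ1·sinφ2-sinφ1·cosφ2·cosΔλ=0.83270803; θ=atan2(y, x)=-30.8501° <0 so +360° → 329.1499° ≈ 329.1°
Leg 2: φ1=0.8968025, φ2=0.9335539, Δφ=0.0367514, Δλ=-2.8784982 rad; a=sin²(Δφ/2)+cosφ1·cosφ2·sin²(Δλ/2)=0.3652834363; c=2·atan2(√a, √(1-a))=1.297991985; dist=6371·c=8269.507 ≈ 8269.5 km; running total=16711.1 km
Leg 2 bearing: y=sinΔλ·cosφ2=-0.15473663, x=cosφ1·sinφ2-sinφ1·cosφ2·cosΔλ=0.95050637; θ=atan2(y, x)=-9.2463° <0 so +360° → 350.7537° ≈ 350.8°
Leg 3: φ1=0.9335539, φ2=1.2164596, Δφ=0.2829057, Δλ=-0.1739954 rad; a=sin²(Δφ/2)+cosφ1·cosφ2·sin²(Δλ/2)=0.0214343268; c=2·atan2(√a, √(1-a))=0.293865584; dist=6371·c=1872.218 ≈ 1872.2 km; running total=18583.3 km
Leg 3 bearing: y=sinΔλ·cosφ2=-0.06006674, x=cosφ1·sinφ2-sinφ1·cosφ2·cosΔλ=0.28335768; θ=atan2(y, x)=-11.9685° <0 so +360° → 348.0315° ≈ 348.0°
Leg 4: φ1=1.2164596, φ2=1.2974533, Δφ=0.0809937, Δλ=4.1764909 rad; a=sin²(Δφ/2)+cosφ1·cosφ2·sin²(Δλ/2)=0.0723847154; c=2·atan2(√a, √(1-a))=0.544800749; dist=6371·c=3470.926 ≈ 3470.9 km; running total=22054.2 km
Leg 4 bearing: y=sinΔλ·cosφ2=-0.23210738, x=cosφ1·sinφ2-sinφ1·cosφ2·cosΔλ=0.46336469; θ=atan2(y, x)=-26.6071° <0 so +360° → 333.3929° ≈ 333.4°
Leg 5: φ1=1.2974533, φ2=-0.2240130, Δφ=-1.5214663, Δλ=-1.8298189 rad; a=sin²(Δφ/2)+cosφ1·cosφ2·sin²(Δλ/2)=0.6406567338; c=2·atan2(√a, √(1-a))=1.855958905; dist=6371·c=11824.314 ≈ 11824.3 km; running total=33878.5 km
Leg 5 bearing: y=sinΔλ·cosφ2=-0.94248815, x=cosφ1·sinφ2-sinφ1·cosφ2·cosΔλ=0.18049604; θ=atan2(y, x)=-79.1585° <0 so +360° → 280.8415° ≈ 280.8°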